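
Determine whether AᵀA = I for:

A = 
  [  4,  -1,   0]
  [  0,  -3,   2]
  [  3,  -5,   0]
No

AᵀA = 
  [ 25, -19,   0]
  [-19,  35,  -6]
  [  0,  -6,   4]
≠ I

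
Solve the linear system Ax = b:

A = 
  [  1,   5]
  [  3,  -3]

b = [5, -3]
x = [0, 1]

Row reduce the augmented matrix [A|b]:
R2 → R2 - (3)·R1
REF = 
  [  1,   5,   5]
  [  0, -18, -18]

Back-substitution:
x₂ = (-18) / (-18) = 1
x₁ = (5 - (5)(1)) / 1 = 0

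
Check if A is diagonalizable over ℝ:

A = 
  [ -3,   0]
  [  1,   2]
Yes

tr(A) = -1, det(A) = -6
Characteristic polynomial: λ² - tr(A)λ + det(A) = λ² + λ - 6
λ² + λ - 6 = (λ + 3)(λ - 2)
Eigenvalues: 2, -3
λ=-3: alg. mult. = 1, geom. mult. = 2 - rank(A - (-3)I) = 2 - 1 = 1
λ=2: alg. mult. = 1, geom. mult. = 2 - rank(A - (2)I) = 2 - 1 = 1
Sum of geometric multiplicities equals n, so A has n independent eigenvectors.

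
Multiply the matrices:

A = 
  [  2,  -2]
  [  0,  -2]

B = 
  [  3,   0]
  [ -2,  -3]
AB = 
  [ 10,   6]
  [  4,   6]

A is 2×2 and B is 2×2, so AB is 2×2. Each entry is (row of A)·(column of B):
AB[1,1] = (2)(3) + (-2)(-2) = 10
AB[1,2] = (2)(0) + (-2)(-3) = 6
AB[2,1] = (0)(3) + (-2)(-2) = 4
AB[2,2] = (0)(0) + (-2)(-3) = 6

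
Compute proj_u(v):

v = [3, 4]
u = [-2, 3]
proj_u(v) = [-12/13, 18/13]

v·u = (3)(-2) + (4)(3) = 6
u·u = (-2)² + (3)² = 13
proj_u(v) = (v·u / u·u) × u = (6/13) × u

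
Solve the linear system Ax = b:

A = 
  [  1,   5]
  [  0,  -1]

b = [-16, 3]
Row reduce the augmented matrix [A|b]:
(already in echelon form)
REF = 
  [  1,   5, -16]
  [  0,  -1,   3]

Back-substitution:
x₂ = 3 / (-1) = -3
x₁ = (-16 - (5)(-3)) / 1 = -1

x = [-1, -3]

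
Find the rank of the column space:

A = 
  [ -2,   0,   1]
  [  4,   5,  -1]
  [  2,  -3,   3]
dim(Col(A)) = 3

Row reduce:
R2 → R2 + (2)·R1
R3 → R3 + (1)·R1
R3 → R3 + (3/5)·R2
REF = 
  [  -2,    0,    1]
  [   0,    5,    1]
  [   0,    0, 23/5]
Pivot columns: 1, 2, 3 → 3 pivots.
dim(Col(A)) = number of pivot columns = 3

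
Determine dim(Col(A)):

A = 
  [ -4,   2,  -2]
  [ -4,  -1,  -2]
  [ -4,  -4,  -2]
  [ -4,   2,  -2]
Row reduce:
R2 → R2 - (1)·R1
R3 → R3 - (1)·R1
R4 → R4 - (1)·R1
R3 → R3 - (2)·R2
REF = 
  [ -4,   2,  -2]
  [  0,  -3,   0]
  [  0,   0,   0]
  [  0,   0,   0]
Pivot columns: 1, 2 → 2 pivots.
dim(Col(A)) = number of pivot columns = 2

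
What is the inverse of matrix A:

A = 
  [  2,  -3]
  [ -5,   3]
det(A) = (2)(3) - (-3)(-5) = -9
For a 2×2 matrix, A⁻¹ = (1/det(A)) · [[d, -b], [-c, a]]
    = (-1/9) · [[3, 3], [5, 2]]

A⁻¹ = 
  [-1/3, -1/3]
  [-5/9, -2/9]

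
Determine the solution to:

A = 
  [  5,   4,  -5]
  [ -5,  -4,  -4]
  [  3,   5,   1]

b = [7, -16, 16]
Row reduce the augmented matrix [A|b]:
R2 → R2 + (1)·R1
R3 → R3 - (3/5)·R1
Swap R2 ↔ R3
REF = 
  [   5,    4,   -5,    7]
  [   0, 13/5,    4, 59/5]
  [   0,    0,   -9,   -9]

Back-substitution:
x₃ = (-9) / (-9) = 1
x₂ = (59/5 - (4)(1)) / (13/5) = 3
x₁ = (7 - (4)(3) - (-5)(1)) / 5 = 0

x = [0, 3, 1]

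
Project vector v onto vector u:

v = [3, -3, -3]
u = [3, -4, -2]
proj_u(v) = [81/29, -108/29, -54/29]

v·u = (3)(3) + (-3)(-4) + (-3)(-2) = 27
u·u = (3)² + (-4)² + (-2)² = 29
proj_u(v) = (v·u / u·u) × u = (27/29) × u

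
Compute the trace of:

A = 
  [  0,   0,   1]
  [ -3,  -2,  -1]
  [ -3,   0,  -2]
-4

tr(A) = 0 + -2 + -2 = -4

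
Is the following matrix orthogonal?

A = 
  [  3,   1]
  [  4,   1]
No

AᵀA = 
  [ 25,   7]
  [  7,   2]
≠ I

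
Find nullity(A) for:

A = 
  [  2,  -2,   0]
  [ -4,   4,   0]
nullity(A) = 2

Row reduce:
R2 → R2 + (2)·R1
REF = 
  [  2,  -2,   0]
  [  0,   0,   0]
Pivot columns: 1 → 1 pivot.
rank(A) = 1, so nullity(A) = 3 - 1 = 2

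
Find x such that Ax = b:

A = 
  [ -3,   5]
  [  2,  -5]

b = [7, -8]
x = [1, 2]

Row reduce the augmented matrix [A|b]:
R2 → R2 + (2/3)·R1
REF = 
  [   -3,     5,     7]
  [    0,  -5/3, -10/3]

Back-substitution:
x₂ = (-10/3) / (-5/3) = 2
x₁ = (7 - (5)(2)) / (-3) = 1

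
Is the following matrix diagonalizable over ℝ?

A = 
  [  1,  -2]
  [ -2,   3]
Yes

tr(A) = 4, det(A) = -1
Characteristic polynomial: λ² - tr(A)λ + det(A) = λ² - 4λ - 1
λ² - 4λ - 1 = 0  ⇒  λ = (4 ± √((-4)² - 4·(-1)))/2 = (4 ± √(20))/2
  = 2 + √5,  2 - √5
Eigenvalues: 2 + √5, 2 - √5  (≈ 4.236, -0.2361)
The two irrational eigenvalues are distinct (simple), so each has alg. mult. = geom. mult. = 1.
Sum of geometric multiplicities equals n, so A has n independent eigenvectors.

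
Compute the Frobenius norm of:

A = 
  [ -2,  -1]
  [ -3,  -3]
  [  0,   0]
||A||_F = 4.796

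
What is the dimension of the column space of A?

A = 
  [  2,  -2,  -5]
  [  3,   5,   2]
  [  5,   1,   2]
Row reduce:
R2 → R2 - (3/2)·R1
R3 → R3 - (5/2)·R1
R3 → R3 - (3/4)·R2
REF = 
  [   2,   -2,   -5]
  [   0,    8, 19/2]
  [   0,    0, 59/8]
Pivot columns: 1, 2, 3 → 3 pivots.
dim(Col(A)) = number of pivot columns = 3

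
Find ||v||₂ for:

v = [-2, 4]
4.472

||v||₂ = √((-2)² + (4)²) = √20 = 4.472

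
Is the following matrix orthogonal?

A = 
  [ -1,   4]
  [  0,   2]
No

AᵀA = 
  [  1,  -4]
  [ -4,  20]
≠ I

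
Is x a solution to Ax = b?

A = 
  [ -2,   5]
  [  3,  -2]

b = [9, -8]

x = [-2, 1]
Yes

Ax = [9, -8] = b ✓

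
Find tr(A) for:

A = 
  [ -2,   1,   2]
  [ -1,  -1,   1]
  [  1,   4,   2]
-1

tr(A) = -2 + -1 + 2 = -1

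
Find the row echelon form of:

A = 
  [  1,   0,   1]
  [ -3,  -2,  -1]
Row operations:
R2 → R2 + (3)·R1

Resulting echelon form:
REF = 
  [  1,   0,   1]
  [  0,  -2,   2]

Rank = 2 (number of non-zero pivot rows).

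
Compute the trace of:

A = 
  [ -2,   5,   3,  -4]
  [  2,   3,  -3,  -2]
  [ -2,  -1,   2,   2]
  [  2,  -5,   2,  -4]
-1

tr(A) = -2 + 3 + 2 + -4 = -1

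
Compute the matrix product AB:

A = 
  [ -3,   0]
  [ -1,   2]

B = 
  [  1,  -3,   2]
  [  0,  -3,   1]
AB = 
  [ -3,   9,  -6]
  [ -1,  -3,   0]

A is 2×2 and B is 2×3, so AB is 2×3. Each entry is (row of A)·(column of B):
AB[1,1] = (-3)(1) + (0)(0) = -3
AB[1,2] = (-3)(-3) + (0)(-3) = 9
AB[1,3] = (-3)(2) + (0)(1) = -6
AB[2,1] = (-1)(1) + (2)(0) = -1
AB[2,2] = (-1)(-3) + (2)(-3) = -3
AB[2,3] = (-1)(2) + (2)(1) = 0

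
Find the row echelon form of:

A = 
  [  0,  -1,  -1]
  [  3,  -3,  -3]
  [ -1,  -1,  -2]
Row operations:
Swap R1 ↔ R2
R3 → R3 + (1/3)·R1
R3 → R3 - (2)·R2

Resulting echelon form:
REF = 
  [  3,  -3,  -3]
  [  0,  -1,  -1]
  [  0,   0,  -1]

Rank = 3 (number of non-zero pivot rows).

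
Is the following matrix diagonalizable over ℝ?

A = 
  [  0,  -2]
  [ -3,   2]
Yes

tr(A) = 2, det(A) = -6
Characteristic polynomial: λ² - tr(A)λ + det(A) = λ² - 2λ - 6
λ² - 2λ - 6 = 0  ⇒  λ = (2 ± √((-2)² - 4·(-6)))/2 = (2 ± √(28))/2
  = 1 + √7,  1 - √7
Eigenvalues: 1 + √7, 1 - √7  (≈ 3.646, -1.646)
The two irrational eigenvalues are distinct (simple), so each has alg. mult. = geom. mult. = 1.
Sum of geometric multiplicities equals n, so A has n independent eigenvectors.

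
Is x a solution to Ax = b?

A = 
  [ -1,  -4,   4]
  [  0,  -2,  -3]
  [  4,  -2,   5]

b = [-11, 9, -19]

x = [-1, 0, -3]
Yes

Ax = [-11, 9, -19] = b ✓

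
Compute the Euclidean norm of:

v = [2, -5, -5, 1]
7.416

||v||₂ = √((2)² + (-5)² + (-5)² + (1)²) = √55 = 7.416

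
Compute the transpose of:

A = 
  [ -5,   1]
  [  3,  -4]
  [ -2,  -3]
Aᵀ = 
  [ -5,   3,  -2]
  [  1,  -4,  -3]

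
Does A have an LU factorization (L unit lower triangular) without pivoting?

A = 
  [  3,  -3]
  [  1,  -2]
Yes.
A[1,1] = 3 ≠ 0, so Gaussian elimination proceeds without a row swap: multiplier ℓ₂₁ = (1)/(3) = 1/3, and U[2,2] = -2 - (1/3)(-3) = -1.
L = 
  [  1,   0]
  [1/3,   1]
U = 
  [  3,  -3]
  [  0,  -1]
Check row 2 of LU: [(1/3)(3), (1/3)(-3) + (-1)] = [1, -2] = row 2 of A ✓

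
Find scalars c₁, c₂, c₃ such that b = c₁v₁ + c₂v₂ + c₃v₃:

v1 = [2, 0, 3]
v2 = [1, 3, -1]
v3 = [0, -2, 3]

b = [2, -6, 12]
c1 = 1, c2 = 0, c3 = 3

b = 1·v1 + 0·v2 + 3·v3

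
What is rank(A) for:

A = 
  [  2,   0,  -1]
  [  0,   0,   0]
Row reduce:
(no row operations needed)
REF = 
  [  2,   0,  -1]
  [  0,   0,   0]
Pivot columns: 1 → 1 pivot.

rank(A) = 1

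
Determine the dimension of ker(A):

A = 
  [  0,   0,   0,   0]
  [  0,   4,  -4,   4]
nullity(A) = 3

Row reduce:
Swap R1 ↔ R2
REF = 
  [  0,   4,  -4,   4]
  [  0,   0,   0,   0]
Pivot columns: 2 → 1 pivot.
rank(A) = 1, so nullity(A) = 4 - 1 = 3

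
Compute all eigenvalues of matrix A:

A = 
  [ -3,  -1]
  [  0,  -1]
λ = -1, -3

tr(A) = -4, det(A) = 3
Characteristic polynomial: λ² - tr(A)λ + det(A) = λ² + 4λ + 3
λ² + 4λ + 3 = (λ + 3)(λ + 1)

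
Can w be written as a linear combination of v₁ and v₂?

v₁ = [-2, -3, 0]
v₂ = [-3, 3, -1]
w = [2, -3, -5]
No

Form the augmented matrix and row-reduce:
[v₁|v₂|w] = 
  [ -2,  -3,   2]
  [ -3,   3,  -3]
  [  0,  -1,  -5]
R2 → R2 - (3/2)·R1
R3 → R3 + (2/15)·R2
REF = 
  [   -2,    -3,     2]
  [    0,  15/2,    -6]
  [    0,     0, -29/5]

Row 3 reads [0 0 | -29/5], i.e. 0 = -29/5, so the system is inconsistent and w ∉ span{v₁, v₂}.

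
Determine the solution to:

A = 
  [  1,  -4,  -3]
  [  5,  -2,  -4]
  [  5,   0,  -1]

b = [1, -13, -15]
x = [-3, -1, 0]

Row reduce the augmented matrix [A|b]:
R2 → R2 - (5)·R1
R3 → R3 - (5)·R1
R3 → R3 - (10/9)·R2
REF = 
  [   1,   -4,   -3,    1]
  [   0,   18,   11,  -18]
  [   0,    0, 16/9,    0]

Back-substitution:
x₃ = 0 / (16/9) = 0
x₂ = (-18 - (11)(0)) / 18 = -1
x₁ = (1 - (-4)(-1) - (-3)(0)) / 1 = -3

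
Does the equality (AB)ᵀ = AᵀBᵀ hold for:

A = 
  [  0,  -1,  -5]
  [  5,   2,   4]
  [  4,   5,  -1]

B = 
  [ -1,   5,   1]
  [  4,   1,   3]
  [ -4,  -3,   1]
No

(AB)ᵀ = 
  [ 16, -13,  20]
  [ 14,  15,  28]
  [ -8,  15,  18]

AᵀBᵀ = 
  [ 29,  17, -11]
  [ 16,  13,   3]
  [ 24, -19,   7]

The two matrices differ, so (AB)ᵀ ≠ AᵀBᵀ in general. The correct identity is (AB)ᵀ = BᵀAᵀ.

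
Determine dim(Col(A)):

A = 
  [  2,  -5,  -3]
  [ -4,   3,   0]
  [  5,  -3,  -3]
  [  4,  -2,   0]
Row reduce:
R2 → R2 + (2)·R1
R3 → R3 - (5/2)·R1
R4 → R4 - (2)·R1
R3 → R3 + (19/14)·R2
R4 → R4 + (8/7)·R2
R4 → R4 - (4/17)·R3
REF = 
  [     2,     -5,     -3]
  [     0,     -7,     -6]
  [     0,      0, -51/14]
  [     0,      0,      0]
Pivot columns: 1, 2, 3 → 3 pivots.
dim(Col(A)) = number of pivot columns = 3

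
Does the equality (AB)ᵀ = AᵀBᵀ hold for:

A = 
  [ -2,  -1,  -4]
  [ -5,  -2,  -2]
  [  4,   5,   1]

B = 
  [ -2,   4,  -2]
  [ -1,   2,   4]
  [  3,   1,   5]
No

(AB)ᵀ = 
  [ -7,   6, -10]
  [-14, -26,  27]
  [-20,  -8,  17]

AᵀBᵀ = 
  [-24,   8,   9]
  [-16,  17,  20]
  [ -2,   4,  -9]

The two matrices differ, so (AB)ᵀ ≠ AᵀBᵀ in general. The correct identity is (AB)ᵀ = BᵀAᵀ.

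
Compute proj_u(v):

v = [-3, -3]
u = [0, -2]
v·u = (-3)(0) + (-3)(-2) = 6
u·u = (0)² + (-2)² = 4
proj_u(v) = (v·u / u·u) × u = (6/4) × u = (3/2) × u

proj_u(v) = [0, -3]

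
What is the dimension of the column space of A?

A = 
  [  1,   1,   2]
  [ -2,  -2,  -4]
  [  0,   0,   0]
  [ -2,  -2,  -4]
dim(Col(A)) = 1

Row reduce:
R2 → R2 + (2)·R1
R4 → R4 + (2)·R1
REF = 
  [  1,   1,   2]
  [  0,   0,   0]
  [  0,   0,   0]
  [  0,   0,   0]
Pivot columns: 1 → 1 pivot.
dim(Col(A)) = number of pivot columns = 1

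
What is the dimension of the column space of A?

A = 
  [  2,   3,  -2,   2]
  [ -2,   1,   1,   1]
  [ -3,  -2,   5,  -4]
Row reduce:
R2 → R2 + (1)·R1
R3 → R3 + (3/2)·R1
R3 → R3 - (5/8)·R2
REF = 
  [    2,     3,    -2,     2]
  [    0,     4,    -1,     3]
  [    0,     0,  21/8, -23/8]
Pivot columns: 1, 2, 3 → 3 pivots.
dim(Col(A)) = number of pivot columns = 3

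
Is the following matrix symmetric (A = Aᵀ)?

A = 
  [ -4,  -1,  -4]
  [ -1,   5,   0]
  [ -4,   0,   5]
Yes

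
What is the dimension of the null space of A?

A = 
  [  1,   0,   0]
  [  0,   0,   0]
nullity(A) = 2

Row reduce:
(no row operations needed)
REF = 
  [  1,   0,   0]
  [  0,   0,   0]
Pivot columns: 1 → 1 pivot.
rank(A) = 1, so nullity(A) = 3 - 1 = 2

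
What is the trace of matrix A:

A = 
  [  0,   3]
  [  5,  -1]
-1

tr(A) = 0 + -1 = -1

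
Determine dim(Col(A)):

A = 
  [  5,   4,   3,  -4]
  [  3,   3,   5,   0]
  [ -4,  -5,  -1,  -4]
Row reduce:
R2 → R2 - (3/5)·R1
R3 → R3 + (4/5)·R1
R3 → R3 + (3)·R2
REF = 
  [   5,    4,    3,   -4]
  [   0,  3/5, 16/5, 12/5]
  [   0,    0,   11,    0]
Pivot columns: 1, 2, 3 → 3 pivots.
dim(Col(A)) = number of pivot columns = 3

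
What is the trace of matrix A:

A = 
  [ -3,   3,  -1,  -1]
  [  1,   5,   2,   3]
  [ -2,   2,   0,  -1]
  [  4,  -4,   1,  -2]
0

tr(A) = -3 + 5 + 0 + -2 = 0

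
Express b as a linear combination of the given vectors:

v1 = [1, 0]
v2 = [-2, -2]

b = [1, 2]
c1 = -1, c2 = -1

b = -1·v1 + -1·v2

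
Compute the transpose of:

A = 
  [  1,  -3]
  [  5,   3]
Aᵀ = 
  [  1,   5]
  [ -3,   3]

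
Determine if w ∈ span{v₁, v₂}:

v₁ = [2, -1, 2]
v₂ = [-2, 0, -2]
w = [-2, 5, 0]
No

Form the augmented matrix and row-reduce:
[v₁|v₂|w] = 
  [  2,  -2,  -2]
  [ -1,   0,   5]
  [  2,  -2,   0]
R2 → R2 + (1/2)·R1
R3 → R3 - (1)·R1
REF = 
  [  2,  -2,  -2]
  [  0,  -1,   4]
  [  0,   0,   2]

Row 3 reads [0 0 | 2], i.e. 0 = 2, so the system is inconsistent and w ∉ span{v₁, v₂}.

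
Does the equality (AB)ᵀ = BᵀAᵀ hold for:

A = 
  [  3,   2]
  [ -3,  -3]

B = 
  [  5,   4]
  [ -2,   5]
Yes

(AB)ᵀ = 
  [ 11,  -9]
  [ 22, -27]

BᵀAᵀ = 
  [ 11,  -9]
  [ 22, -27]

Both sides are equal — this is the standard identity (AB)ᵀ = BᵀAᵀ, which holds for all A, B.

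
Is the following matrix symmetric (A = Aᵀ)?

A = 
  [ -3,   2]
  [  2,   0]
Yes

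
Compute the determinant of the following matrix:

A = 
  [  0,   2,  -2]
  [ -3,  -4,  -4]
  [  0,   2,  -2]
0

Cofactor expansion along row 1:
det(A) = (0)·((-4)(-2) - (-4)(2)) - (2)·((-3)(-2) - (-4)(0)) + (-2)·((-3)(2) - (-4)(0))
  = (0)(16) - (2)(6) + (-2)(-6)
  = 0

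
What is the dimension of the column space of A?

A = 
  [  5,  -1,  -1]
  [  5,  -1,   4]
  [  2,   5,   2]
dim(Col(A)) = 3

Row reduce:
R2 → R2 - (1)·R1
R3 → R3 - (2/5)·R1
Swap R2 ↔ R3
REF = 
  [   5,   -1,   -1]
  [   0, 27/5, 12/5]
  [   0,    0,    5]
Pivot columns: 1, 2, 3 → 3 pivots.
dim(Col(A)) = number of pivot columns = 3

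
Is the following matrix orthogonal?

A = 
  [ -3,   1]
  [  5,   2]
No

AᵀA = 
  [ 34,   7]
  [  7,   5]
≠ I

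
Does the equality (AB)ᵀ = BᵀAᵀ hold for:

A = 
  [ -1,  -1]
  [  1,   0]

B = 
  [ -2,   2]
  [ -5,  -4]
Yes

(AB)ᵀ = 
  [  7,  -2]
  [  2,   2]

BᵀAᵀ = 
  [  7,  -2]
  [  2,   2]

Both sides are equal — this is the standard identity (AB)ᵀ = BᵀAᵀ, which holds for all A, B.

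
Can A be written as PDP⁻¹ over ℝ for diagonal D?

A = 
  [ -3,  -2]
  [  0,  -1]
Yes

tr(A) = -4, det(A) = 3
Characteristic polynomial: λ² - tr(A)λ + det(A) = λ² + 4λ + 3
λ² + 4λ + 3 = (λ + 3)(λ + 1)
Eigenvalues: -1, -3
λ=-3: alg. mult. = 1, geom. mult. = 2 - rank(A - (-3)I) = 2 - 1 = 1
λ=-1: alg. mult. = 1, geom. mult. = 2 - rank(A - (-1)I) = 2 - 1 = 1
Sum of geometric multiplicities equals n, so A has n independent eigenvectors.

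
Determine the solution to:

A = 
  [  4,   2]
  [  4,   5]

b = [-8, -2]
Row reduce the augmented matrix [A|b]:
R2 → R2 - (1)·R1
REF = 
  [  4,   2,  -8]
  [  0,   3,   6]

Back-substitution:
x₂ = 6 / 3 = 2
x₁ = (-8 - (2)(2)) / 4 = -3

x = [-3, 2]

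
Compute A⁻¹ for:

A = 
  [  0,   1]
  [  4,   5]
det(A) = (0)(5) - (1)(4) = -4
For a 2×2 matrix, A⁻¹ = (1/det(A)) · [[d, -b], [-c, a]]
    = (-1/4) · [[5, -1], [-4, 0]]

A⁻¹ = 
  [-5/4,  1/4]
  [   1,    0]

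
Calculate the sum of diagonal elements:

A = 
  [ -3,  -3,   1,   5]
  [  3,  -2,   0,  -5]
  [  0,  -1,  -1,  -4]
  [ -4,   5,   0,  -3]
-9

tr(A) = -3 + -2 + -1 + -3 = -9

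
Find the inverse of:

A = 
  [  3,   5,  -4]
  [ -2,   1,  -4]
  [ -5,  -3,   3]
det(A) = (3)·((1)(3) - (-4)(-3)) - (5)·((-2)(3) - (-4)(-5)) + (-4)·((-2)(-3) - (1)(-5))
  = (3)(-9) - (5)(-26) + (-4)(11)
  = 59
det(A) = 59 ≠ 0, so A is invertible.

Cofactors Cᵢⱼ = (-1)ⁱ⁺ʲ·Mᵢⱼ:
C = 
  [ -9,  26,  11]
  [ -3, -11, -16]
  [-16,  20,  13]

adj(A) = Cᵀ:
adj(A) = 
  [ -9,  -3, -16]
  [ 26, -11,  20]
  [ 11, -16,  13]

A⁻¹ = (1/59) · adj(A):
A⁻¹ = 
  [ -9/59,  -3/59, -16/59]
  [ 26/59, -11/59,  20/59]
  [ 11/59, -16/59,  13/59]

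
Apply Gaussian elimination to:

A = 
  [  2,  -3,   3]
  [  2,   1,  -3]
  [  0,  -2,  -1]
Row operations:
R2 → R2 - (1)·R1
R3 → R3 + (1/2)·R2

Resulting echelon form:
REF = 
  [  2,  -3,   3]
  [  0,   4,  -6]
  [  0,   0,  -4]

Rank = 3 (number of non-zero pivot rows).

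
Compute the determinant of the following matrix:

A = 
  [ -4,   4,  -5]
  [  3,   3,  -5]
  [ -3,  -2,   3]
Cofactor expansion along row 1:
det(A) = (-4)·((3)(3) - (-5)(-2)) - (4)·((3)(3) - (-5)(-3)) + (-5)·((3)(-2) - (3)(-3))
  = (-4)(-1) - (4)(-6) + (-5)(3)
  = 13

det(A) = 13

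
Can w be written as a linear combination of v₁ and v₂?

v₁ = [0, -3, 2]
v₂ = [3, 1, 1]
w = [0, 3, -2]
Yes

Form the augmented matrix and row-reduce:
[v₁|v₂|w] = 
  [  0,   3,   0]
  [ -3,   1,   3]
  [  2,   1,  -2]
Swap R1 ↔ R2
R3 → R3 + (2/3)·R1
R3 → R3 - (5/9)·R2
REF = 
  [ -3,   1,   3]
  [  0,   3,   0]
  [  0,   0,   0]

No row of the form [0 0 | nonzero], so the system is consistent. Back-substitution gives c₁ = -1, c₂ = 0: w = (-1)·v₁ + (0)·v₂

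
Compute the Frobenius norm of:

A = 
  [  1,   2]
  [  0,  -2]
||A||_F = 3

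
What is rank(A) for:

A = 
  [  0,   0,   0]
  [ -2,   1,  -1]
rank(A) = 1

Row reduce:
Swap R1 ↔ R2
REF = 
  [ -2,   1,  -1]
  [  0,   0,   0]
Pivot columns: 1 → 1 pivot.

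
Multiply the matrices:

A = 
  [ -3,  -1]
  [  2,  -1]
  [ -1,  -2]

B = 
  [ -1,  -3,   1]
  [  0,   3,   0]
A is 3×2 and B is 2×3, so AB is 3×3. Each entry is (row of A)·(column of B):
AB[1,1] = (-3)(-1) + (-1)(0) = 3
AB[1,2] = (-3)(-3) + (-1)(3) = 6
AB[1,3] = (-3)(1) + (-1)(0) = -3
AB[2,1] = (2)(-1) + (-1)(0) = -2
AB[2,2] = (2)(-3) + (-1)(3) = -9
AB[2,3] = (2)(1) + (-1)(0) = 2
AB[3,1] = (-1)(-1) + (-2)(0) = 1
AB[3,2] = (-1)(-3) + (-2)(3) = -3
AB[3,3] = (-1)(1) + (-2)(0) = -1

AB = 
  [  3,   6,  -3]
  [ -2,  -9,   2]
  [  1,  -3,  -1]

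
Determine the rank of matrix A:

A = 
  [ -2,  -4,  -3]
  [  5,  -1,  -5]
Row reduce:
R2 → R2 + (5/2)·R1
REF = 
  [   -2,    -4,    -3]
  [    0,   -11, -25/2]
Pivot columns: 1, 2 → 2 pivots.

rank(A) = 2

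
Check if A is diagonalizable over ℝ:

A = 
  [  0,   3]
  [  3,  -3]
Yes

tr(A) = -3, det(A) = -9
Characteristic polynomial: λ² - tr(A)λ + det(A) = λ² + 3λ - 9
λ² + 3λ - 9 = 0  ⇒  λ = (-3 ± √((3)² - 4·(-9)))/2 = (-3 ± √(45))/2
  = (-3 + 3√5)/2,  (-3 - 3√5)/2
Eigenvalues: (-3 + 3√5)/2, (-3 - 3√5)/2  (≈ 1.854, -4.854)
The two irrational eigenvalues are distinct (simple), so each has alg. mult. = geom. mult. = 1.
Sum of geometric multiplicities equals n, so A has n independent eigenvectors.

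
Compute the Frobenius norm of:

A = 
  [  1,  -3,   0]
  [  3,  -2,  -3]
||A||_F = 5.657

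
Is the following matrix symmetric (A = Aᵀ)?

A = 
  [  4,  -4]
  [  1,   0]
No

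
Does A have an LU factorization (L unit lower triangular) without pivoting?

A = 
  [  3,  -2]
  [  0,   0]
Yes.
A[1,1] = 3 ≠ 0, so Gaussian elimination proceeds without a row swap: multiplier ℓ₂₁ = (0)/(3) = 0, and U[2,2] = 0 - (0)(-2) = 0.
L = 
  [  1,   0]
  [  0,   1]
U = 
  [  3,  -2]
  [  0,   0]
Check row 2 of LU: [(0)(3), (0)(-2) + 0] = [0, 0] = row 2 of A ✓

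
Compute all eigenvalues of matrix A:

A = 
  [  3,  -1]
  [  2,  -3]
λ = √7, -√7  (≈ 2.646, -2.646)

tr(A) = 0, det(A) = -7
Characteristic polynomial: λ² - tr(A)λ + det(A) = λ² - 7
λ² - 7 = 0  ⇒  λ = (0 ± √((0)² - 4·(-7)))/2 = (0 ± √(28))/2
  = √7,  -√7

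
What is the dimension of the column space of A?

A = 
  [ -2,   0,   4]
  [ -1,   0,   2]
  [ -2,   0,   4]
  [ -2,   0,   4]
dim(Col(A)) = 1

Row reduce:
R2 → R2 - (1/2)·R1
R3 → R3 - (1)·R1
R4 → R4 - (1)·R1
REF = 
  [ -2,   0,   4]
  [  0,   0,   0]
  [  0,   0,   0]
  [  0,   0,   0]
Pivot columns: 1 → 1 pivot.
dim(Col(A)) = number of pivot columns = 1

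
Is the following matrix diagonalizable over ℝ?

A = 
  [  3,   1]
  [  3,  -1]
Yes

tr(A) = 2, det(A) = -6
Characteristic polynomial: λ² - tr(A)λ + det(A) = λ² - 2λ - 6
λ² - 2λ - 6 = 0  ⇒  λ = (2 ± √((-2)² - 4·(-6)))/2 = (2 ± √(28))/2
  = 1 + √7,  1 - √7
Eigenvalues: 1 + √7, 1 - √7  (≈ 3.646, -1.646)
The two irrational eigenvalues are distinct (simple), so each has alg. mult. = geom. mult. = 1.
Sum of geometric multiplicities equals n, so A has n independent eigenvectors.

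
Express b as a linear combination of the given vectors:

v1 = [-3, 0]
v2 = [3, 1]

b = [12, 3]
c1 = -1, c2 = 3

b = -1·v1 + 3·v2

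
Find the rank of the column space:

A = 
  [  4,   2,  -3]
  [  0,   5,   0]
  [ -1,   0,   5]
Row reduce:
R3 → R3 + (1/4)·R1
R3 → R3 - (1/10)·R2
REF = 
  [   4,    2,   -3]
  [   0,    5,    0]
  [   0,    0, 17/4]
Pivot columns: 1, 2, 3 → 3 pivots.
dim(Col(A)) = number of pivot columns = 3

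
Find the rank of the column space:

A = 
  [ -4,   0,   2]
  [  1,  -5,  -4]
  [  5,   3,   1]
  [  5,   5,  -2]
Row reduce:
R2 → R2 + (1/4)·R1
R3 → R3 + (5/4)·R1
R4 → R4 + (5/4)·R1
R3 → R3 + (3/5)·R2
R4 → R4 + (1)·R2
R4 → R4 + (15/7)·R3
REF = 
  [  -4,    0,    2]
  [   0,   -5, -7/2]
  [   0,    0,  7/5]
  [   0,    0,    0]
Pivot columns: 1, 2, 3 → 3 pivots.
dim(Col(A)) = number of pivot columns = 3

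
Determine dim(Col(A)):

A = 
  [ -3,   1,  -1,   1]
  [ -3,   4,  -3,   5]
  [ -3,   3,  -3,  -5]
Row reduce:
R2 → R2 - (1)·R1
R3 → R3 - (1)·R1
R3 → R3 - (2/3)·R2
REF = 
  [   -3,     1,    -1,     1]
  [    0,     3,    -2,     4]
  [    0,     0,  -2/3, -26/3]
Pivot columns: 1, 2, 3 → 3 pivots.
dim(Col(A)) = number of pivot columns = 3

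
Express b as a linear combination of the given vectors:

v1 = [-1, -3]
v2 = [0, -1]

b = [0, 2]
c1 = 0, c2 = -2

b = 0·v1 + -2·v2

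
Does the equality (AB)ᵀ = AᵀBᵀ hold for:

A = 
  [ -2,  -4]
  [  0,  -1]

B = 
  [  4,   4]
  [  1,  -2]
No

(AB)ᵀ = 
  [-12,  -1]
  [  0,   2]

AᵀBᵀ = 
  [ -8,  -2]
  [-20,  -2]

The two matrices differ, so (AB)ᵀ ≠ AᵀBᵀ in general. The correct identity is (AB)ᵀ = BᵀAᵀ.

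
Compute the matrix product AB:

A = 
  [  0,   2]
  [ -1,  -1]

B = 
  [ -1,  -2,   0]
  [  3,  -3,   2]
AB = 
  [  6,  -6,   4]
  [ -2,   5,  -2]

A is 2×2 and B is 2×3, so AB is 2×3. Each entry is (row of A)·(column of B):
AB[1,1] = (0)(-1) + (2)(3) = 6
AB[1,2] = (0)(-2) + (2)(-3) = -6
AB[1,3] = (0)(0) + (2)(2) = 4
AB[2,1] = (-1)(-1) + (-1)(3) = -2
AB[2,2] = (-1)(-2) + (-1)(-3) = 5
AB[2,3] = (-1)(0) + (-1)(2) = -2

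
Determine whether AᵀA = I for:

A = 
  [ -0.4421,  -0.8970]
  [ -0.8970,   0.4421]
Yes

AᵀA = 
  [  1.0001,   0]
  [  0,   1.0001]
≈ I (equal to I up to the 4-dp rounding of the entries)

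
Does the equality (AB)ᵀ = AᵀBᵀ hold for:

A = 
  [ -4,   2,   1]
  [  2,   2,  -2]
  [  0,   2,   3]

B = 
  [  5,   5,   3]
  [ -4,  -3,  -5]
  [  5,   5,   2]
No

(AB)ᵀ = 
  [-23,  -8,   7]
  [-21,  -6,   9]
  [-20,  -8,  -4]

AᵀBᵀ = 
  [-10,  10, -10]
  [ 26, -24,  24]
  [  4, -13,   1]

The two matrices differ, so (AB)ᵀ ≠ AᵀBᵀ in general. The correct identity is (AB)ᵀ = BᵀAᵀ.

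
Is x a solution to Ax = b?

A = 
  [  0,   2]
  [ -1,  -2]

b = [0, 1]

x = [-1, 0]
Yes

Ax = [0, 1] = b ✓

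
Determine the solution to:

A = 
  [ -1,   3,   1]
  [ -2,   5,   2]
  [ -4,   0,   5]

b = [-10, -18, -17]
Row reduce the augmented matrix [A|b]:
R2 → R2 - (2)·R1
R3 → R3 - (4)·R1
R3 → R3 - (12)·R2
REF = 
  [ -1,   3,   1, -10]
  [  0,  -1,   0,   2]
  [  0,   0,   1,  -1]

Back-substitution:
x₃ = (-1) / 1 = -1
x₂ = (2 - (0)(-1)) / (-1) = -2
x₁ = (-10 - (3)(-2) - (1)(-1)) / (-1) = 3

x = [3, -2, -1]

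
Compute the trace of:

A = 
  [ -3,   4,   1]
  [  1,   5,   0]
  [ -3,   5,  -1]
1

tr(A) = -3 + 5 + -1 = 1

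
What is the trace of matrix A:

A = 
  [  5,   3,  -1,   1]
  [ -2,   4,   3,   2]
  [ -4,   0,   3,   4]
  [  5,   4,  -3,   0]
12

tr(A) = 5 + 4 + 3 + 0 = 12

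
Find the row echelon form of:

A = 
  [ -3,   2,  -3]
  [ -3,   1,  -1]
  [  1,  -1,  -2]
Row operations:
R2 → R2 - (1)·R1
R3 → R3 + (1/3)·R1
R3 → R3 - (1/3)·R2

Resulting echelon form:
REF = 
  [   -3,     2,    -3]
  [    0,    -1,     2]
  [    0,     0, -11/3]

Rank = 3 (number of non-zero pivot rows).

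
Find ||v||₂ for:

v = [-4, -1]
4.123

||v||₂ = √((-4)² + (-1)²) = √17 = 4.123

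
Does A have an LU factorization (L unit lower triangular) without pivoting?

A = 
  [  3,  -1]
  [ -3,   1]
Yes.
A[1,1] = 3 ≠ 0, so Gaussian elimination proceeds without a row swap: multiplier ℓ₂₁ = (-3)/(3) = -1, and U[2,2] = 1 - (-1)(-1) = 0.
L = 
  [  1,   0]
  [ -1,   1]
U = 
  [  3,  -1]
  [  0,   0]
Check row 2 of LU: [(-1)(3), (-1)(-1) + 0] = [-3, 1] = row 2 of A ✓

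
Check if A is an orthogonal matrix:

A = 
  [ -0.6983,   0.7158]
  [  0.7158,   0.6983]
Yes

AᵀA = 
  [  1,   0]
  [  0,   1]
≈ I (equal to I up to the 4-dp rounding of the entries)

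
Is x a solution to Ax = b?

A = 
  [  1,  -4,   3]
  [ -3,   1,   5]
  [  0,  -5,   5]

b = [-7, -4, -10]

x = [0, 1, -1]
Yes

Ax = [-7, -4, -10] = b ✓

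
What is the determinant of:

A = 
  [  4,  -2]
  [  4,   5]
28

For a 2×2 matrix, det = ad - bc = (4)(5) - (-2)(4) = 28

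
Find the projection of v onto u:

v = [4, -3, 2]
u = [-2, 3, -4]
proj_u(v) = [50/29, -75/29, 100/29]

v·u = (4)(-2) + (-3)(3) + (2)(-4) = -25
u·u = (-2)² + (3)² + (-4)² = 29
proj_u(v) = (v·u / u·u) × u = (-25/29) × u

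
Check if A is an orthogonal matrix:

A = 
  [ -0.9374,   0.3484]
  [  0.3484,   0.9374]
Yes

AᵀA = 
  [  1.0001,   0]
  [  0,   1.0001]
≈ I (equal to I up to the 4-dp rounding of the entries)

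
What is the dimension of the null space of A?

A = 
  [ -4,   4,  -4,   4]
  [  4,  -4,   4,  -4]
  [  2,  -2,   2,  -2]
nullity(A) = 3

Row reduce:
R2 → R2 + (1)·R1
R3 → R3 + (1/2)·R1
REF = 
  [ -4,   4,  -4,   4]
  [  0,   0,   0,   0]
  [  0,   0,   0,   0]
Pivot columns: 1 → 1 pivot.
rank(A) = 1, so nullity(A) = 4 - 1 = 3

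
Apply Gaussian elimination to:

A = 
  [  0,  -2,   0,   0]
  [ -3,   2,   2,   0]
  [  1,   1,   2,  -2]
Row operations:
Swap R1 ↔ R2
R3 → R3 + (1/3)·R1
R3 → R3 + (5/6)·R2

Resulting echelon form:
REF = 
  [ -3,   2,   2,   0]
  [  0,  -2,   0,   0]
  [  0,   0, 8/3,  -2]

Rank = 3 (number of non-zero pivot rows).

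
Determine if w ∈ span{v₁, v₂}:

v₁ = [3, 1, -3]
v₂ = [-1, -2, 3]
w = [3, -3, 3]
No

Form the augmented matrix and row-reduce:
[v₁|v₂|w] = 
  [  3,  -1,   3]
  [  1,  -2,  -3]
  [ -3,   3,   3]
R2 → R2 - (1/3)·R1
R3 → R3 + (1)·R1
R3 → R3 + (6/5)·R2
REF = 
  [   3,   -1,    3]
  [   0, -5/3,   -4]
  [   0,    0,  6/5]

Row 3 reads [0 0 | 6/5], i.e. 0 = 6/5, so the system is inconsistent and w ∉ span{v₁, v₂}.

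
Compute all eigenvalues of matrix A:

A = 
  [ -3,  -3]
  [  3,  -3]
λ = -3 + 3i, -3 - 3i  (≈ -3 + 3i, -3 - 3i)

tr(A) = -6, det(A) = 18
Characteristic polynomial: λ² - tr(A)λ + det(A) = λ² + 6λ + 18
λ² + 6λ + 18 = 0  ⇒  λ = (-6 ± √((6)² - 4·(18)))/2 = (-6 ± √(-36))/2
  = -3 + 3i,  -3 - 3i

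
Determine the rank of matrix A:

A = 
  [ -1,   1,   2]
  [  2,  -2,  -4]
rank(A) = 1

Row reduce:
R2 → R2 + (2)·R1
REF = 
  [ -1,   1,   2]
  [  0,   0,   0]
Pivot columns: 1 → 1 pivot.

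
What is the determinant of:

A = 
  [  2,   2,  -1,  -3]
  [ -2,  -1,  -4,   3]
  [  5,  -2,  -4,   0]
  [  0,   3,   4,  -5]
Cofactor expansion along row 1: det(A) = a₁₁M₁₁ - a₁₂M₁₂ + a₁₃M₁₃ - a₁₄M₁₄

M₁₁ = det[[-1, -4, 3]; [-2, -4, 0]; [3, 4, -5]]
  = (-1)·((-4)(-5) - (0)(4)) - (-4)·((-2)(-5) - (0)(3)) + (3)·((-2)(4) - (-4)(3))
  = (-1)(20) - (-4)(10) + (3)(4)
  = 32
M₁₂ = det[[-2, -4, 3]; [5, -4, 0]; [0, 4, -5]]
  = (-2)·((-4)(-5) - (0)(4)) - (-4)·((5)(-5) - (0)(0)) + (3)·((5)(4) - (-4)(0))
  = (-2)(20) - (-4)(-25) + (3)(20)
  = -80
M₁₃ = det[[-2, -1, 3]; [5, -2, 0]; [0, 3, -5]]
  = (-2)·((-2)(-5) - (0)(3)) - (-1)·((5)(-5) - (0)(0)) + (3)·((5)(3) - (-2)(0))
  = (-2)(10) - (-1)(-25) + (3)(15)
  = 0
M₁₄ = det[[-2, -1, -4]; [5, -2, -4]; [0, 3, 4]]
  = (-2)·((-2)(4) - (-4)(3)) - (-1)·((5)(4) - (-4)(0)) + (-4)·((5)(3) - (-2)(0))
  = (-2)(4) - (-1)(20) + (-4)(15)
  = -48

det(A) = (2)(32) - (2)(-80) + (-1)(0) - (-3)(-48) = 80

det(A) = 80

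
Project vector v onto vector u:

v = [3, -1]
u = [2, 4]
proj_u(v) = [1/5, 2/5]

v·u = (3)(2) + (-1)(4) = 2
u·u = (2)² + (4)² = 20
proj_u(v) = (v·u / u·u) × u = (2/20) × u = (1/10) × u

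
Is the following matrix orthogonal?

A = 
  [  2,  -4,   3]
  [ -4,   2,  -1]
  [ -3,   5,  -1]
No

AᵀA = 
  [ 29, -31,  13]
  [-31,  45, -19]
  [ 13, -19,  11]
≠ I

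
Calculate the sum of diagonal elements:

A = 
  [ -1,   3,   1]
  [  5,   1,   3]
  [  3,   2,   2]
2

tr(A) = -1 + 1 + 2 = 2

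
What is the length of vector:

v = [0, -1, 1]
1.414

||v||₂ = √((0)² + (-1)² + (1)²) = √2 = 1.414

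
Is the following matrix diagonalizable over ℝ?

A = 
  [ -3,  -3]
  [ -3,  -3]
Yes

tr(A) = -6, det(A) = 0
Characteristic polynomial: λ² - tr(A)λ + det(A) = λ² + 6λ
λ² + 6λ = λ(λ + 6)
Eigenvalues: 0, -6
λ=-6: alg. mult. = 1, geom. mult. = 2 - rank(A - (-6)I) = 2 - 1 = 1
λ=0: alg. mult. = 1, geom. mult. = 2 - rank(A - (0)I) = 2 - 1 = 1
Sum of geometric multiplicities equals n, so A has n independent eigenvectors.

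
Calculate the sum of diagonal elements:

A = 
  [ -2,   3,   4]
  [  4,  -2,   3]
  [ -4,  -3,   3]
-1

tr(A) = -2 + -2 + 3 = -1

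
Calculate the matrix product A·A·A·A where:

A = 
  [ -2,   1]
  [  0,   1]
A^4 = 
  [ 16,  -5]
  [  0,   1]

A² = A·A:
A²[1,1] = (-2)(-2) + (1)(0) = 4
A²[1,2] = (-2)(1) + (1)(1) = -1
A²[2,1] = (0)(-2) + (1)(0) = 0
A²[2,2] = (0)(1) + (1)(1) = 1
A² = 
  [  4,  -1]
  [  0,   1]

A^3 = A^2·A:
A^3[1,1] = (4)(-2) + (-1)(0) = -8
A^3[1,2] = (4)(1) + (-1)(1) = 3
A^3[2,1] = (0)(-2) + (1)(0) = 0
A^3[2,2] = (0)(1) + (1)(1) = 1
A^3 = 
  [ -8,   3]
  [  0,   1]

A^4 = A^3·A:
A^4[1,1] = (-8)(-2) + (3)(0) = 16
A^4[1,2] = (-8)(1) + (3)(1) = -5
A^4[2,1] = (0)(-2) + (1)(0) = 0
A^4[2,2] = (0)(1) + (1)(1) = 1
A^4 = 
  [ 16,  -5]
  [  0,   1]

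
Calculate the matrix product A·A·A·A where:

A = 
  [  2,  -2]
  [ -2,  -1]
A² = A·A:
A²[1,1] = (2)(2) + (-2)(-2) = 8
A²[1,2] = (2)(-2) + (-2)(-1) = -2
A²[2,1] = (-2)(2) + (-1)(-2) = -2
A²[2,2] = (-2)(-2) + (-1)(-1) = 5
A² = 
  [  8,  -2]
  [ -2,   5]

A^3 = A^2·A:
A^3[1,1] = (8)(2) + (-2)(-2) = 20
A^3[1,2] = (8)(-2) + (-2)(-1) = -14
A^3[2,1] = (-2)(2) + (5)(-2) = -14
A^3[2,2] = (-2)(-2) + (5)(-1) = -1
A^3 = 
  [ 20, -14]
  [-14,  -1]

A^4 = A^3·A:
A^4[1,1] = (20)(2) + (-14)(-2) = 68
A^4[1,2] = (20)(-2) + (-14)(-1) = -26
A^4[2,1] = (-14)(2) + (-1)(-2) = -26
A^4[2,2] = (-14)(-2) + (-1)(-1) = 29
A^4 = 
  [ 68, -26]
  [-26,  29]

Therefore
A^4 = 
  [ 68, -26]
  [-26,  29]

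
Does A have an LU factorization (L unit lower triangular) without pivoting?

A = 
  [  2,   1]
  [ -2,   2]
Yes.
A[1,1] = 2 ≠ 0, so Gaussian elimination proceeds without a row swap: multiplier ℓ₂₁ = (-2)/(2) = -1, and U[2,2] = 2 - (-1)(1) = 3.
L = 
  [  1,   0]
  [ -1,   1]
U = 
  [  2,   1]
  [  0,   3]
Check row 2 of LU: [(-1)(2), (-1)(1) + 3] = [-2, 2] = row 2 of A ✓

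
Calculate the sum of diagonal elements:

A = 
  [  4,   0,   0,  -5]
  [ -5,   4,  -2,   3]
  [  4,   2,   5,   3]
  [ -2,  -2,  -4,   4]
17

tr(A) = 4 + 4 + 5 + 4 = 17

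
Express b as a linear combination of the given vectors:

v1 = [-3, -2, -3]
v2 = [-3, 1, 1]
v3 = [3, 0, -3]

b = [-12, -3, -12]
c1 = 3, c2 = 3, c3 = 2

b = 3·v1 + 3·v2 + 2·v3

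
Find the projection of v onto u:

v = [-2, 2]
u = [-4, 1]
v·u = (-2)(-4) + (2)(1) = 10
u·u = (-4)² + (1)² = 17
proj_u(v) = (v·u / u·u) × u = (10/17) × u

proj_u(v) = [-40/17, 10/17]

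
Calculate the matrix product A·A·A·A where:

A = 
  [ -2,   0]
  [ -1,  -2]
A² = A·A:
A²[1,1] = (-2)(-2) + (0)(-1) = 4
A²[1,2] = (-2)(0) + (0)(-2) = 0
A²[2,1] = (-1)(-2) + (-2)(-1) = 4
A²[2,2] = (-1)(0) + (-2)(-2) = 4
A² = 
  [  4,   0]
  [  4,   4]

A^3 = A^2·A:
A^3[1,1] = (4)(-2) + (0)(-1) = -8
A^3[1,2] = (4)(0) + (0)(-2) = 0
A^3[2,1] = (4)(-2) + (4)(-1) = -12
A^3[2,2] = (4)(0) + (4)(-2) = -8
A^3 = 
  [ -8,   0]
  [-12,  -8]

A^4 = A^3·A:
A^4[1,1] = (-8)(-2) + (0)(-1) = 16
A^4[1,2] = (-8)(0) + (0)(-2) = 0
A^4[2,1] = (-12)(-2) + (-8)(-1) = 32
A^4[2,2] = (-12)(0) + (-8)(-2) = 16
A^4 = 
  [ 16,   0]
  [ 32,  16]

Therefore
A^4 = 
  [ 16,   0]
  [ 32,  16]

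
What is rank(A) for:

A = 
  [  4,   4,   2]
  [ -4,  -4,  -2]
Row reduce:
R2 → R2 + (1)·R1
REF = 
  [  4,   4,   2]
  [  0,   0,   0]
Pivot columns: 1 → 1 pivot.

rank(A) = 1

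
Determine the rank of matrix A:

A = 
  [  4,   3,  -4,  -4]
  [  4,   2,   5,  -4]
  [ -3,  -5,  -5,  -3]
Row reduce:
R2 → R2 - (1)·R1
R3 → R3 + (3/4)·R1
R3 → R3 - (11/4)·R2
REF = 
  [     4,      3,     -4,     -4]
  [     0,     -1,      9,      0]
  [     0,      0, -131/4,     -6]
Pivot columns: 1, 2, 3 → 3 pivots.

rank(A) = 3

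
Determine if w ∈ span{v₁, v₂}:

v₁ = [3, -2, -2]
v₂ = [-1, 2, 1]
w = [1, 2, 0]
Yes

Form the augmented matrix and row-reduce:
[v₁|v₂|w] = 
  [  3,  -1,   1]
  [ -2,   2,   2]
  [ -2,   1,   0]
R2 → R2 + (2/3)·R1
R3 → R3 + (2/3)·R1
R3 → R3 - (1/4)·R2
REF = 
  [  3,  -1,   1]
  [  0, 4/3, 8/3]
  [  0,   0,   0]

No row of the form [0 0 | nonzero], so the system is consistent. Back-substitution gives c₁ = 1, c₂ = 2: w = (1)·v₁ + (2)·v₂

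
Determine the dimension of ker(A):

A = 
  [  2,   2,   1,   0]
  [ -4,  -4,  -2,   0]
nullity(A) = 3

Row reduce:
R2 → R2 + (2)·R1
REF = 
  [  2,   2,   1,   0]
  [  0,   0,   0,   0]
Pivot columns: 1 → 1 pivot.
rank(A) = 1, so nullity(A) = 4 - 1 = 3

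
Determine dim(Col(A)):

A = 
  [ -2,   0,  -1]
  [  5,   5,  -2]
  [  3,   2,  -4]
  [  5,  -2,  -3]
Row reduce:
R2 → R2 + (5/2)·R1
R3 → R3 + (3/2)·R1
R4 → R4 + (5/2)·R1
R3 → R3 - (2/5)·R2
R4 → R4 + (2/5)·R2
R4 → R4 - (73/37)·R3
REF = 
  [    -2,      0,     -1]
  [     0,      5,   -9/2]
  [     0,      0, -37/10]
  [     0,      0,      0]
Pivot columns: 1, 2, 3 → 3 pivots.
dim(Col(A)) = number of pivot columns = 3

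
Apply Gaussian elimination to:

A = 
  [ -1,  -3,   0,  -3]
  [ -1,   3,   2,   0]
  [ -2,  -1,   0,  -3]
Row operations:
R2 → R2 - (1)·R1
R3 → R3 - (2)·R1
R3 → R3 - (5/6)·R2

Resulting echelon form:
REF = 
  [  -1,   -3,    0,   -3]
  [   0,    6,    2,    3]
  [   0,    0, -5/3,  1/2]

Rank = 3 (number of non-zero pivot rows).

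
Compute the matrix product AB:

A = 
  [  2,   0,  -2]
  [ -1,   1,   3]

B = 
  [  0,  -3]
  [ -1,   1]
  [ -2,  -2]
AB = 
  [  4,  -2]
  [ -7,  -2]

A is 2×3 and B is 3×2, so AB is 2×2. Each entry is (row of A)·(column of B):
AB[1,1] = (2)(0) + (0)(-1) + (-2)(-2) = 4
AB[1,2] = (2)(-3) + (0)(1) + (-2)(-2) = -2
AB[2,1] = (-1)(0) + (1)(-1) + (3)(-2) = -7
AB[2,2] = (-1)(-3) + (1)(1) + (3)(-2) = -2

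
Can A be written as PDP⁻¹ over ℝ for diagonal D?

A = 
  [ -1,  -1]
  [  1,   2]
Yes

tr(A) = 1, det(A) = -1
Characteristic polynomial: λ² - tr(A)λ + det(A) = λ² - λ - 1
λ² - λ - 1 = 0  ⇒  λ = (1 ± √((-1)² - 4·(-1)))/2 = (1 ± √(5))/2
  = (1 + √5)/2,  (1 - √5)/2
Eigenvalues: (1 + √5)/2, (1 - √5)/2  (≈ 1.618, -0.618)
The two irrational eigenvalues are distinct (simple), so each has alg. mult. = geom. mult. = 1.
Sum of geometric multiplicities equals n, so A has n independent eigenvectors.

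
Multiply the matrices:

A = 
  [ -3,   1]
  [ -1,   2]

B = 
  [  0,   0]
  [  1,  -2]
A is 2×2 and B is 2×2, so AB is 2×2. Each entry is (row of A)·(column of B):
AB[1,1] = (-3)(0) + (1)(1) = 1
AB[1,2] = (-3)(0) + (1)(-2) = -2
AB[2,1] = (-1)(0) + (2)(1) = 2
AB[2,2] = (-1)(0) + (2)(-2) = -4

AB = 
  [  1,  -2]
  [  2,  -4]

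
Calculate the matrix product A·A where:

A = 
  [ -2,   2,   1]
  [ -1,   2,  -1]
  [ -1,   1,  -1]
A² = A·A:
A²[1,1] = (-2)(-2) + (2)(-1) + (1)(-1) = 1
A²[1,2] = (-2)(2) + (2)(2) + (1)(1) = 1
A²[1,3] = (-2)(1) + (2)(-1) + (1)(-1) = -5
A²[2,1] = (-1)(-2) + (2)(-1) + (-1)(-1) = 1
A²[2,2] = (-1)(2) + (2)(2) + (-1)(1) = 1
A²[2,3] = (-1)(1) + (2)(-1) + (-1)(-1) = -2
A²[3,1] = (-1)(-2) + (1)(-1) + (-1)(-1) = 2
A²[3,2] = (-1)(2) + (1)(2) + (-1)(1) = -1
A²[3,3] = (-1)(1) + (1)(-1) + (-1)(-1) = -1
A² = 
  [  1,   1,  -5]
  [  1,   1,  -2]
  [  2,  -1,  -1]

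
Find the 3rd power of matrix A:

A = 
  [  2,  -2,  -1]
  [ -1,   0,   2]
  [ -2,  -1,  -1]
A² = A·A:
A²[1,1] = (2)(2) + (-2)(-1) + (-1)(-2) = 8
A²[1,2] = (2)(-2) + (-2)(0) + (-1)(-1) = -3
A²[1,3] = (2)(-1) + (-2)(2) + (-1)(-1) = -5
A²[2,1] = (-1)(2) + (0)(-1) + (2)(-2) = -6
A²[2,2] = (-1)(-2) + (0)(0) + (2)(-1) = 0
A²[2,3] = (-1)(-1) + (0)(2) + (2)(-1) = -1
A²[3,1] = (-2)(2) + (-1)(-1) + (-1)(-2) = -1
A²[3,2] = (-2)(-2) + (-1)(0) + (-1)(-1) = 5
A²[3,3] = (-2)(-1) + (-1)(2) + (-1)(-1) = 1
A² = 
  [  8,  -3,  -5]
  [ -6,   0,  -1]
  [ -1,   5,   1]

A^3 = A^2·A:
A^3[1,1] = (8)(2) + (-3)(-1) + (-5)(-2) = 29
A^3[1,2] = (8)(-2) + (-3)(0) + (-5)(-1) = -11
A^3[1,3] = (8)(-1) + (-3)(2) + (-5)(-1) = -9
A^3[2,1] = (-6)(2) + (0)(-1) + (-1)(-2) = -10
A^3[2,2] = (-6)(-2) + (0)(0) + (-1)(-1) = 13
A^3[2,3] = (-6)(-1) + (0)(2) + (-1)(-1) = 7
A^3[3,1] = (-1)(2) + (5)(-1) + (1)(-2) = -9
A^3[3,2] = (-1)(-2) + (5)(0) + (1)(-1) = 1
A^3[3,3] = (-1)(-1) + (5)(2) + (1)(-1) = 10
A^3 = 
  [ 29, -11,  -9]
  [-10,  13,   7]
  [ -9,   1,  10]

Therefore
A^3 = 
  [ 29, -11,  -9]
  [-10,  13,   7]
  [ -9,   1,  10]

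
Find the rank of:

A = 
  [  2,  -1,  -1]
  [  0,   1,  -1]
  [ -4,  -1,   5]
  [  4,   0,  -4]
rank(A) = 2

Row reduce:
R3 → R3 + (2)·R1
R4 → R4 - (2)·R1
R3 → R3 + (3)·R2
R4 → R4 - (2)·R2
REF = 
  [  2,  -1,  -1]
  [  0,   1,  -1]
  [  0,   0,   0]
  [  0,   0,   0]
Pivot columns: 1, 2 → 2 pivots.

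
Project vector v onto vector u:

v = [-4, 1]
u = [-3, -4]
proj_u(v) = [-24/25, -32/25]

v·u = (-4)(-3) + (1)(-4) = 8
u·u = (-3)² + (-4)² = 25
proj_u(v) = (v·u / u·u) × u = (8/25) × u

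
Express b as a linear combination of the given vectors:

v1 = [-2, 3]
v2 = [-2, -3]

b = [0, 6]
c1 = 1, c2 = -1

b = 1·v1 + -1·v2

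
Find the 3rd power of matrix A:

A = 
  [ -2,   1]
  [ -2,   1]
A^3 = 
  [ -2,   1]
  [ -2,   1]

A² = A·A:
A²[1,1] = (-2)(-2) + (1)(-2) = 2
A²[1,2] = (-2)(1) + (1)(1) = -1
A²[2,1] = (-2)(-2) + (1)(-2) = 2
A²[2,2] = (-2)(1) + (1)(1) = -1
A² = 
  [  2,  -1]
  [  2,  -1]

A^3 = A^2·A:
A^3[1,1] = (2)(-2) + (-1)(-2) = -2
A^3[1,2] = (2)(1) + (-1)(1) = 1
A^3[2,1] = (2)(-2) + (-1)(-2) = -2
A^3[2,2] = (2)(1) + (-1)(1) = 1
A^3 = 
  [ -2,   1]
  [ -2,   1]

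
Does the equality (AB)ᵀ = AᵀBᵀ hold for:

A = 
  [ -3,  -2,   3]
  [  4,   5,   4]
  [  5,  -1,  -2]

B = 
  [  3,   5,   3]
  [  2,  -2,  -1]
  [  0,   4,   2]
No

(AB)ᵀ = 
  [-13,  22,  13]
  [  1,  26,  19]
  [ -1,  15,  12]

AᵀBᵀ = 
  [ 26, -19,  26]
  [ 16, -13,  18]
  [ 23,   0,  12]

The two matrices differ, so (AB)ᵀ ≠ AᵀBᵀ in general. The correct identity is (AB)ᵀ = BᵀAᵀ.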